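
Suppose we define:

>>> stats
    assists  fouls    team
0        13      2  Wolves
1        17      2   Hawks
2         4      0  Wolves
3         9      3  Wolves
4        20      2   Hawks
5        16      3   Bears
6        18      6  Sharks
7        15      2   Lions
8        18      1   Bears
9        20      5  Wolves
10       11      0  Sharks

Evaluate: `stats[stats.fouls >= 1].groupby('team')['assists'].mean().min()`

14.0

filter rows where fouls >= 1:
   assists  fouls    team
0       13      2  Wolves
1       17      2   Hawks
3        9      3  Wolves
4       20      2   Hawks
5       16      3   Bears
6       18      6  Sharks
7       15      2   Lions
8       18      1   Bears
9       20      5  Wolves
group by team, mean of assists:
team
Bears     17.0
Hawks     18.5
Lions     15.0
Sharks    18.0
Wolves    14.0
Name: assists, dtype: float64
Taking the min of the resulting series gives 14.0.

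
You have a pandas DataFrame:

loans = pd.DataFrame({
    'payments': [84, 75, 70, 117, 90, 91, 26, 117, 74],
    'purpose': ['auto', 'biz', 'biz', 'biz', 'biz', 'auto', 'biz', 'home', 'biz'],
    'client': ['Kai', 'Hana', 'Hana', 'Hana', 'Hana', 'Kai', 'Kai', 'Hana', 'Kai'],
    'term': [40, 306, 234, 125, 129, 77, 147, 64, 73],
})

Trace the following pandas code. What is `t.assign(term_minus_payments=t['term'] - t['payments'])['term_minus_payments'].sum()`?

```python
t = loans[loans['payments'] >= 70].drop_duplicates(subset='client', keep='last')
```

filter rows where payments >= 70:
   payments purpose client  term
0        84    auto    Kai    40
1        75     biz   Hana   306
2        70     biz   Hana   234
3       117     biz   Hana   125
4        90     biz   Hana   129
5        91    auto    Kai    77
7       117    home   Hana    64
8        74     biz    Kai    73
drop duplicate client (keep=last):
   payments purpose client  term
7       117    home   Hana    64
8        74     biz    Kai    73
add column term_minus_payments = t['term'] - t['payments']:
   payments purpose client  term  term_minus_payments
7       117    home   Hana    64                  -53
8        74     biz    Kai    73                   -1

-54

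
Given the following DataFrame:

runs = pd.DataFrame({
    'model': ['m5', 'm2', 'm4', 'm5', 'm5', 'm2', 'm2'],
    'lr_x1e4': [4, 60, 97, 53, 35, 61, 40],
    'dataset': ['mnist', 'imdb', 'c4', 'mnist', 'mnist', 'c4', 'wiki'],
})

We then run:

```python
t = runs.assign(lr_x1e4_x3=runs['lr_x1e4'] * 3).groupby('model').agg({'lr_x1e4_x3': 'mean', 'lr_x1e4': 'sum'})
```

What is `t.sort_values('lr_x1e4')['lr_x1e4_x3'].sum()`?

add column lr_x1e4_x3 = runs['lr_x1e4'] * 3:
  model  lr_x1e4 dataset  lr_x1e4_x3
0    m5        4   mnist          12
1    m2       60    imdb         180
2    m4       97      c4         291
3    m5       53   mnist         159
4    m5       35   mnist         105
5    m2       61      c4         183
6    m2       40    wiki         120
group by model: mean(lr_x1e4_x3), sum(lr_x1e4):
       lr_x1e4_x3  lr_x1e4
model                     
m2          161.0      161
m4          291.0       97
m5           92.0       92
sort by lr_x1e4:
       lr_x1e4_x3  lr_x1e4
model                     
m5           92.0       92
m4          291.0       97
m2          161.0      161
Taking the sum of column 'lr_x1e4_x3' gives 544.0.

544.0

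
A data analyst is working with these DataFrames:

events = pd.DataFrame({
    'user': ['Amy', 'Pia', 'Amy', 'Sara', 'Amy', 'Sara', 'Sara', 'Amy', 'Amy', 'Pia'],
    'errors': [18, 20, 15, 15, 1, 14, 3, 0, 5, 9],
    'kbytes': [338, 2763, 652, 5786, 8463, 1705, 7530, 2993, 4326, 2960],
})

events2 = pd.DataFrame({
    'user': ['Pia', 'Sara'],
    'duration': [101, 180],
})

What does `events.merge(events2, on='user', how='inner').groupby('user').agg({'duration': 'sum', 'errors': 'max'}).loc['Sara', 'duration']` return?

merge on 'user' (how='inner') → 5 rows:
   user  errors  kbytes  duration
0   Pia      20    2763       101
1  Sara      15    5786       180
2  Sara      14    1705       180
3  Sara       3    7530       180
4   Pia       9    2960       101
group by user: sum(duration), max(errors):
      duration  errors
user                  
Pia        202      20
Sara       540      15
Finally, value at row 'Sara', column 'duration' = 540.

540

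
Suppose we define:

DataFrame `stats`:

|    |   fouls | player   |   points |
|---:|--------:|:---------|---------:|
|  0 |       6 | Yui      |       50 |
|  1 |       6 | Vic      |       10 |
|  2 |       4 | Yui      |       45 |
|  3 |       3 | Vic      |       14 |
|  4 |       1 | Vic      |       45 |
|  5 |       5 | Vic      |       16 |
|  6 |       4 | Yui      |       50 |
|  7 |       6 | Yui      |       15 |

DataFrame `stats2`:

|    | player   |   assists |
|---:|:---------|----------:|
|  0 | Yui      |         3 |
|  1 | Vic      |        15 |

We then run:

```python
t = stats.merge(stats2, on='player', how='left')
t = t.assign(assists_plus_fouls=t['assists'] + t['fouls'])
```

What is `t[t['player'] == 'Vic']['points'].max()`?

merge on 'player' (how='left') → 8 rows:
   fouls player  points  assists
0      6    Yui      50        3
1      6    Vic      10       15
2      4    Yui      45        3
3      3    Vic      14       15
4      1    Vic      45       15
5      5    Vic      16       15
6      4    Yui      50        3
7      6    Yui      15        3
add column assists_plus_fouls = t['assists'] + t['fouls']:
   fouls player  points  assists  assists_plus_fouls
0      6    Yui      50        3                   9
1      6    Vic      10       15                  21
2      4    Yui      45        3                   7
3      3    Vic      14       15                  18
4      1    Vic      45       15                  16
5      5    Vic      16       15                  20
6      4    Yui      50        3                   7
7      6    Yui      15        3                   9
filter rows where player == 'Vic':
   fouls player  points  assists  assists_plus_fouls
1      6    Vic      10       15                  21
3      3    Vic      14       15                  18
4      1    Vic      45       15                  16
5      5    Vic      16       15                  20
max of column 'points' → 45

45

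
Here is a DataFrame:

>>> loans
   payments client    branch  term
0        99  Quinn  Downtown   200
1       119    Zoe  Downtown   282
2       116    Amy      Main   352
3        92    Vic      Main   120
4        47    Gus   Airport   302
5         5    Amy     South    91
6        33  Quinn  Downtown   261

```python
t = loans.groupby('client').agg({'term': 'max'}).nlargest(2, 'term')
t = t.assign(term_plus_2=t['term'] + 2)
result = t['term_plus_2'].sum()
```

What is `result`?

group by client, max of term:
        term
client      
Amy      352
Gus      302
Quinn    261
Vic      120
Zoe      282
take 2 rows with largest term:
        term
client      
Amy      352
Gus      302
add column term_plus_2 = t['term'] + 2:
        term  term_plus_2
client                   
Amy      352          354
Gus      302          304
The sum of column 'term_plus_2' is 658.

658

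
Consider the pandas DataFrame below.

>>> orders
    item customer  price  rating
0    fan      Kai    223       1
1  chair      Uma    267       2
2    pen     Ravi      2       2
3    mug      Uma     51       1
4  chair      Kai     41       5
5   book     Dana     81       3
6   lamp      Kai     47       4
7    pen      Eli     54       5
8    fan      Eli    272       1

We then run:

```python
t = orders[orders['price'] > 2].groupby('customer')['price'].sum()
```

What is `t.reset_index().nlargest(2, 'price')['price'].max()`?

filter rows where price > 2:
    item customer  price  rating
0    fan      Kai    223       1
1  chair      Uma    267       2
3    mug      Uma     51       1
4  chair      Kai     41       5
5   book     Dana     81       3
6   lamp      Kai     47       4
7    pen      Eli     54       5
8    fan      Eli    272       1
group by customer, sum of price:
customer
Dana     81
Eli     326
Kai     311
Uma     318
Name: price, dtype: int64
reset_index():
  customer  price
0     Dana     81
1      Eli    326
2      Kai    311
3      Uma    318
take 2 rows with largest price:
  customer  price
1      Eli    326
3      Uma    318

326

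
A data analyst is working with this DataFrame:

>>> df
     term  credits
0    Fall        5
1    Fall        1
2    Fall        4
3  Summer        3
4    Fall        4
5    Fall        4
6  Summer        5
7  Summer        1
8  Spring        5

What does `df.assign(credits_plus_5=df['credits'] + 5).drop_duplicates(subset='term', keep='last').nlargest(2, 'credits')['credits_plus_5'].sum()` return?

add column credits_plus_5 = df['credits'] + 5:
     term  credits  credits_plus_5
0    Fall        5              10
1    Fall        1               6
2    Fall        4               9
3  Summer        3               8
4    Fall        4               9
5    Fall        4               9
6  Summer        5              10
7  Summer        1               6
8  Spring        5              10
drop duplicate term (keep=last):
     term  credits  credits_plus_5
5    Fall        4               9
7  Summer        1               6
8  Spring        5              10
take 2 rows with largest credits:
     term  credits  credits_plus_5
8  Spring        5              10
5    Fall        4               9

19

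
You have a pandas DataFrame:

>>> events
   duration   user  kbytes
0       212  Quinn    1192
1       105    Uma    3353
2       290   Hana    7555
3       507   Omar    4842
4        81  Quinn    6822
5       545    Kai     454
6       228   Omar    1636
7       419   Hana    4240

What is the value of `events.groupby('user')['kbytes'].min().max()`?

group by user, min of kbytes:
user
Hana     4240
Kai       454
Omar     1636
Quinn    1192
Uma      3353
Name: kbytes, dtype: int64

4240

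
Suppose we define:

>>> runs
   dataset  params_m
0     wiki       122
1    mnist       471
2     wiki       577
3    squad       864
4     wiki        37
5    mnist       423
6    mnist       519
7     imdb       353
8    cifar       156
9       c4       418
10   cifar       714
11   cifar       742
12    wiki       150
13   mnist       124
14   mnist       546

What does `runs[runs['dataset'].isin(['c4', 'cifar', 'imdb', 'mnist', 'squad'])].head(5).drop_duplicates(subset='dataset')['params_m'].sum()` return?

1688

filter rows where dataset in ['c4', 'cifar', 'imdb', 'mnist', 'squad']:
   dataset  params_m
1    mnist       471
3    squad       864
5    mnist       423
6    mnist       519
7     imdb       353
8    cifar       156
9       c4       418
10   cifar       714
11   cifar       742
13   mnist       124
14   mnist       546
take first 5 rows:
  dataset  params_m
1   mnist       471
3   squad       864
5   mnist       423
6   mnist       519
7    imdb       353
drop duplicate dataset (keep=first):
  dataset  params_m
1   mnist       471
3   squad       864
7    imdb       353
The sum of column 'params_m' is 1688.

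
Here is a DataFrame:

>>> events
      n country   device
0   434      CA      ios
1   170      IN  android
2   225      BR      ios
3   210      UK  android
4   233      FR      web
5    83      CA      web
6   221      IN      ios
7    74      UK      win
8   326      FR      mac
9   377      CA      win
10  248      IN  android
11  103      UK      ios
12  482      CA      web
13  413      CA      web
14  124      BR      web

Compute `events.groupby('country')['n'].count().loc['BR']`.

group by country, count of n:
country
BR    2
CA    5
FR    2
IN    3
UK    3
Name: n, dtype: int64
value at index 'BR' → 2

2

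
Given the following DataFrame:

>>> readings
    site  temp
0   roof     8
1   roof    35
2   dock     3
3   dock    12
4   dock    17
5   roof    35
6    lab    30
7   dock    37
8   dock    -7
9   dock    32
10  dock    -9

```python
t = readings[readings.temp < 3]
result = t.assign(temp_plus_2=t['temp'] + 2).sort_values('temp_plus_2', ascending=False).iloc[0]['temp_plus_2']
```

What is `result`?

-5

filter rows where temp < 3:
    site  temp
8   dock    -7
10  dock    -9
add column temp_plus_2 = t['temp'] + 2:
    site  temp  temp_plus_2
8   dock    -7           -5
10  dock    -9           -7
sort by temp_plus_2 descending:
    site  temp  temp_plus_2
8   dock    -7           -5
10  dock    -9           -7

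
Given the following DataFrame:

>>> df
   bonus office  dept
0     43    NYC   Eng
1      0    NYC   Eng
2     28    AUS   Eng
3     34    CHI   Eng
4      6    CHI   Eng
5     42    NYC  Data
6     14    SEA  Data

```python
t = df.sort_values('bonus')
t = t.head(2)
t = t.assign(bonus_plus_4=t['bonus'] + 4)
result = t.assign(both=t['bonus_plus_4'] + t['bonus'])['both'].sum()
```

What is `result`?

20

sort by bonus:
   bonus office  dept
1      0    NYC   Eng
4      6    CHI   Eng
6     14    SEA  Data
2     28    AUS   Eng
3     34    CHI   Eng
5     42    NYC  Data
0     43    NYC   Eng
take first 2 rows:
   bonus office dept
1      0    NYC  Eng
4      6    CHI  Eng
add column bonus_plus_4 = t['bonus'] + 4:
   bonus office dept  bonus_plus_4
1      0    NYC  Eng             4
4      6    CHI  Eng            10
add column both = t['bonus_plus_4'] + t['bonus']:
   bonus office dept  bonus_plus_4  both
1      0    NYC  Eng             4     4
4      6    CHI  Eng            10    16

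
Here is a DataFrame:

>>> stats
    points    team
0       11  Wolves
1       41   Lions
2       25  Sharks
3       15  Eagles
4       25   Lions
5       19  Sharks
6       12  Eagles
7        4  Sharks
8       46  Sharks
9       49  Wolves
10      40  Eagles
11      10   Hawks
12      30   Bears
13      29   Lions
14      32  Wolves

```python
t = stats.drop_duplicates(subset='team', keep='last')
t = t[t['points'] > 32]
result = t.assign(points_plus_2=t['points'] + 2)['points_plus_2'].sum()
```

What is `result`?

90

drop duplicate team (keep=last):
    points    team
8       46  Sharks
10      40  Eagles
11      10   Hawks
12      30   Bears
13      29   Lions
14      32  Wolves
filter rows where points > 32:
    points    team
8       46  Sharks
10      40  Eagles
add column points_plus_2 = t['points'] + 2:
    points    team  points_plus_2
8       46  Sharks             48
10      40  Eagles             42
The sum of column 'points_plus_2' is 90.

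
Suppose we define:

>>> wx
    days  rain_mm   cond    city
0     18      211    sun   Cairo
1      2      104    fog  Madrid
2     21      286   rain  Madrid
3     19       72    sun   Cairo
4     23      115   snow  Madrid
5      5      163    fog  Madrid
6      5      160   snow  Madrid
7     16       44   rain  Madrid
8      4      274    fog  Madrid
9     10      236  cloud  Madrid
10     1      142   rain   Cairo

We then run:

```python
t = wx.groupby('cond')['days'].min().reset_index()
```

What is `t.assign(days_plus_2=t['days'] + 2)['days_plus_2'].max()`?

20

group by cond, min of days:
cond
cloud    10
fog       2
rain      1
snow      5
sun      18
Name: days, dtype: int64
reset_index():
    cond  days
0  cloud    10
1    fog     2
2   rain     1
3   snow     5
4    sun    18
add column days_plus_2 = t['days'] + 2:
    cond  days  days_plus_2
0  cloud    10           12
1    fog     2            4
2   rain     1            3
3   snow     5            7
4    sun    18           20
The max of column 'days_plus_2' is 20.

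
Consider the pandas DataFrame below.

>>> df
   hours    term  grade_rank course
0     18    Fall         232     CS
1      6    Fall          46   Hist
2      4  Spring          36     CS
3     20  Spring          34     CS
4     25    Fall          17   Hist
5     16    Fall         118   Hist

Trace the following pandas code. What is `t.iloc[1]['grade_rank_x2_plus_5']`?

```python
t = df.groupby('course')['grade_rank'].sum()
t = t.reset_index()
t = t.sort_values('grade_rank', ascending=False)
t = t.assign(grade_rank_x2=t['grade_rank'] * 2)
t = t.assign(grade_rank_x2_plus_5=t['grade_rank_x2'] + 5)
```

group by course, sum of grade_rank:
course
CS      302
Hist    181
Name: grade_rank, dtype: int64
reset_index():
  course  grade_rank
0     CS         302
1   Hist         181
sort by grade_rank descending:
  course  grade_rank
0     CS         302
1   Hist         181
add column grade_rank_x2 = t['grade_rank'] * 2:
  course  grade_rank  grade_rank_x2
0     CS         302            604
1   Hist         181            362
add column grade_rank_x2_plus_5 = t['grade_rank_x2'] + 5:
  course  grade_rank  grade_rank_x2  grade_rank_x2_plus_5
0     CS         302            604                   609
1   Hist         181            362                   367

367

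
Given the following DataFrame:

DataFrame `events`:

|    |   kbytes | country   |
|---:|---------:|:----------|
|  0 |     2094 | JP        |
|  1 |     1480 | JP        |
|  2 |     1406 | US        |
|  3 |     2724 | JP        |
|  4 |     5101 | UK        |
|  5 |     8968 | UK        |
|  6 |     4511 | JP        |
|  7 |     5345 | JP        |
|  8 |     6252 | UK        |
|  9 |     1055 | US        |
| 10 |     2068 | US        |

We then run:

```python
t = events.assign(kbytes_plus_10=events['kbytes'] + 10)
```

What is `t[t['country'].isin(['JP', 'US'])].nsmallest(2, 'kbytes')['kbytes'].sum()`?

2461

add column kbytes_plus_10 = events['kbytes'] + 10:
    kbytes country  kbytes_plus_10
0     2094      JP            2104
1     1480      JP            1490
2     1406      US            1416
3     2724      JP            2734
4     5101      UK            5111
5     8968      UK            8978
6     4511      JP            4521
7     5345      JP            5355
8     6252      UK            6262
9     1055      US            1065
10    2068      US            2078
filter rows where country in ['JP', 'US']:
    kbytes country  kbytes_plus_10
0     2094      JP            2104
1     1480      JP            1490
2     1406      US            1416
3     2724      JP            2734
6     4511      JP            4521
7     5345      JP            5355
9     1055      US            1065
10    2068      US            2078
take 2 rows with smallest kbytes:
   kbytes country  kbytes_plus_10
9    1055      US            1065
2    1406      US            1416
Reading off the sum of column 'kbytes', we get 2461.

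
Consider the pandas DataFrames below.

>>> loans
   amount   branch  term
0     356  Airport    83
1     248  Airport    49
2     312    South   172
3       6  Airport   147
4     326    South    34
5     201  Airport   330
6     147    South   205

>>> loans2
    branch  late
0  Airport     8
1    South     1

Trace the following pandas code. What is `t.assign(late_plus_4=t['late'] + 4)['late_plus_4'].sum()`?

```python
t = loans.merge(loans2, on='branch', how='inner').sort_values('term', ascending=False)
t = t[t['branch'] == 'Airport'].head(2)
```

merge on 'branch' (how='inner') → 7 rows:
   amount   branch  term  late
0     356  Airport    83     8
1     248  Airport    49     8
2     312    South   172     1
3       6  Airport   147     8
4     326    South    34     1
5     201  Airport   330     8
6     147    South   205     1
sort by term descending:
   amount   branch  term  late
5     201  Airport   330     8
6     147    South   205     1
2     312    South   172     1
3       6  Airport   147     8
0     356  Airport    83     8
1     248  Airport    49     8
4     326    South    34     1
filter rows where branch == 'Airport':
   amount   branch  term  late
5     201  Airport   330     8
3       6  Airport   147     8
0     356  Airport    83     8
1     248  Airport    49     8
take first 2 rows:
   amount   branch  term  late
5     201  Airport   330     8
3       6  Airport   147     8
add column late_plus_4 = t['late'] + 4:
   amount   branch  term  late  late_plus_4
5     201  Airport   330     8           12
3       6  Airport   147     8           12
Hence 24.

24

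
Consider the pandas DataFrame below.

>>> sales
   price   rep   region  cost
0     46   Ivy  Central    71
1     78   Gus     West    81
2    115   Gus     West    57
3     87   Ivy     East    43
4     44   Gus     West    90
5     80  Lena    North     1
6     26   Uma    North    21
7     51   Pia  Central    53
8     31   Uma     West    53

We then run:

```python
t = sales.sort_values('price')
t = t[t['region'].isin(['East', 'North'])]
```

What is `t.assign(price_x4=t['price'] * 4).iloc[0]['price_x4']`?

sort by price:
   price   rep   region  cost
6     26   Uma    North    21
8     31   Uma     West    53
4     44   Gus     West    90
0     46   Ivy  Central    71
7     51   Pia  Central    53
1     78   Gus     West    81
5     80  Lena    North     1
3     87   Ivy     East    43
2    115   Gus     West    57
filter rows where region in ['East', 'North']:
   price   rep region  cost
6     26   Uma  North    21
5     80  Lena  North     1
3     87   Ivy   East    43
add column price_x4 = t['price'] * 4:
   price   rep region  cost  price_x4
6     26   Uma  North    21       104
5     80  Lena  North     1       320
3     87   Ivy   East    43       348
value at position 0, column 'price_x4' → 104

104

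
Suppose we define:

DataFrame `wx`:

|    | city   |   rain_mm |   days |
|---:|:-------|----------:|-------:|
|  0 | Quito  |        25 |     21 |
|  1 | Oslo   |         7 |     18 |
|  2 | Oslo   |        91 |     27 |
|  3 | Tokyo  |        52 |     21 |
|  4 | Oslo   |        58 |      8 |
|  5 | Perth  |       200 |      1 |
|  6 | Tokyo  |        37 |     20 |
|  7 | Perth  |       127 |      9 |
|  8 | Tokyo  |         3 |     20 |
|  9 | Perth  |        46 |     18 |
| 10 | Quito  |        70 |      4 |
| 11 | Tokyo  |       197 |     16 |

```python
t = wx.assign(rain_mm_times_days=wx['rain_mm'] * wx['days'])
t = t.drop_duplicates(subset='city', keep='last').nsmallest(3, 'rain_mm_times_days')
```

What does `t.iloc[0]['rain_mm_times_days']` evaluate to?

280

add column rain_mm_times_days = wx['rain_mm'] * wx['days']:
     city  rain_mm  days  rain_mm_times_days
0   Quito       25    21                 525
1    Oslo        7    18                 126
2    Oslo       91    27                2457
3   Tokyo       52    21                1092
4    Oslo       58     8                 464
5   Perth      200     1                 200
6   Tokyo       37    20                 740
7   Perth      127     9                1143
8   Tokyo        3    20                  60
9   Perth       46    18                 828
10  Quito       70     4                 280
11  Tokyo      197    16                3152
drop duplicate city (keep=last):
     city  rain_mm  days  rain_mm_times_days
4    Oslo       58     8                 464
9   Perth       46    18                 828
10  Quito       70     4                 280
11  Tokyo      197    16                3152
take 3 rows with smallest rain_mm_times_days:
     city  rain_mm  days  rain_mm_times_days
10  Quito       70     4                 280
4    Oslo       58     8                 464
9   Perth       46    18                 828
Hence 280.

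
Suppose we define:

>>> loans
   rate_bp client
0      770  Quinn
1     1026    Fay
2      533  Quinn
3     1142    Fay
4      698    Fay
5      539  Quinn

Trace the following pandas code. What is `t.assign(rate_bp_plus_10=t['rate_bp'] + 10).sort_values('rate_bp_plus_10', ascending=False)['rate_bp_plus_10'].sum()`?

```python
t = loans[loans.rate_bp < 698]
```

filter rows where rate_bp < 698:
   rate_bp client
2      533  Quinn
5      539  Quinn
add column rate_bp_plus_10 = t['rate_bp'] + 10:
   rate_bp client  rate_bp_plus_10
2      533  Quinn              543
5      539  Quinn              549
sort by rate_bp_plus_10 descending:
   rate_bp client  rate_bp_plus_10
5      539  Quinn              549
2      533  Quinn              543
The sum of column 'rate_bp_plus_10' is 1092.

1092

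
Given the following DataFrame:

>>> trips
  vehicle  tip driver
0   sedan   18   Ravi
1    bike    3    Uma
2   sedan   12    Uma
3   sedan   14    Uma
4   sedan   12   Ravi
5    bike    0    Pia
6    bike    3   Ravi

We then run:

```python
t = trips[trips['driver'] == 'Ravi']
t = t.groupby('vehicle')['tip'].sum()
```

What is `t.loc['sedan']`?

30

filter rows where driver == 'Ravi':
  vehicle  tip driver
0   sedan   18   Ravi
4   sedan   12   Ravi
6    bike    3   Ravi
group by vehicle, sum of tip:
vehicle
bike      3
sedan    30
Name: tip, dtype: int64
So loc['sedan'] = 30.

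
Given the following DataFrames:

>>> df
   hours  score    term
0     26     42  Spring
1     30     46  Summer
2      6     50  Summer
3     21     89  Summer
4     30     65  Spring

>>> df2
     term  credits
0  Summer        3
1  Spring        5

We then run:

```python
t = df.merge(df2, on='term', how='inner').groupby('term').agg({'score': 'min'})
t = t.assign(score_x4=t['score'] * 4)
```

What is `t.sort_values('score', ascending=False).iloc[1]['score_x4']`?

merge on 'term' (how='inner') → 5 rows:
   hours  score    term  credits
0     26     42  Spring        5
1     30     46  Summer        3
2      6     50  Summer        3
3     21     89  Summer        3
4     30     65  Spring        5
group by term, min of score:
        score
term         
Spring     42
Summer     46
add column score_x4 = t['score'] * 4:
        score  score_x4
term                   
Spring     42       168
Summer     46       184
sort by score descending:
        score  score_x4
term                   
Summer     46       184
Spring     42       168
Finally, value at position 1, column 'score_x4' = 168.

168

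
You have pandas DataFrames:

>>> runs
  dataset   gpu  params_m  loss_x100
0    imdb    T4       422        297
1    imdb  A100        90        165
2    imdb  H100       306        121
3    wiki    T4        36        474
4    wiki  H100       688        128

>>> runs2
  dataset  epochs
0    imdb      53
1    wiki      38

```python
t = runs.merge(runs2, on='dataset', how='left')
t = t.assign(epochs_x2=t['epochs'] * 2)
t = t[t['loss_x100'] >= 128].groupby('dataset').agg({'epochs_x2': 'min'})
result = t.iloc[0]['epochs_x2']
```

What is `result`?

106

merge on 'dataset' (how='left') → 5 rows:
  dataset   gpu  params_m  loss_x100  epochs
0    imdb    T4       422        297      53
1    imdb  A100        90        165      53
2    imdb  H100       306        121      53
3    wiki    T4        36        474      38
4    wiki  H100       688        128      38
add column epochs_x2 = t['epochs'] * 2:
  dataset   gpu  params_m  loss_x100  epochs  epochs_x2
0    imdb    T4       422        297      53        106
1    imdb  A100        90        165      53        106
2    imdb  H100       306        121      53        106
3    wiki    T4        36        474      38         76
4    wiki  H100       688        128      38         76
filter rows where loss_x100 >= 128:
  dataset   gpu  params_m  loss_x100  epochs  epochs_x2
0    imdb    T4       422        297      53        106
1    imdb  A100        90        165      53        106
3    wiki    T4        36        474      38         76
4    wiki  H100       688        128      38         76
group by dataset, min of epochs_x2:
         epochs_x2
dataset           
imdb           106
wiki            76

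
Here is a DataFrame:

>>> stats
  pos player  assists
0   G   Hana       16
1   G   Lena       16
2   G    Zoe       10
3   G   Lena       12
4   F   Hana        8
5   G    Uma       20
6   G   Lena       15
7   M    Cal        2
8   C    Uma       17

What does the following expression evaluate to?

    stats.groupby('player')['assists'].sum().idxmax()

group by player, sum of assists:
player
Cal      2
Hana    24
Lena    43
Uma     37
Zoe     10
Name: assists, dtype: int64
label with the largest value → Lena

Lena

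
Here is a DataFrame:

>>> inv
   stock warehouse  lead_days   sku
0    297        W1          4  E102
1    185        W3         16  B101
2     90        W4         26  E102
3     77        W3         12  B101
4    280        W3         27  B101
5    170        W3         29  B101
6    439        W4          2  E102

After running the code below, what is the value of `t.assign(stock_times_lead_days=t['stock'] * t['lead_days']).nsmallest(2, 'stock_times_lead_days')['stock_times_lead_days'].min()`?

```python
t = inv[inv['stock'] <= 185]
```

filter rows where stock <= 185:
   stock warehouse  lead_days   sku
1    185        W3         16  B101
2     90        W4         26  E102
3     77        W3         12  B101
5    170        W3         29  B101
add column stock_times_lead_days = t['stock'] * t['lead_days']:
   stock warehouse  lead_days   sku  stock_times_lead_days
1    185        W3         16  B101                   2960
2     90        W4         26  E102                   2340
3     77        W3         12  B101                    924
5    170        W3         29  B101                   4930
take 2 rows with smallest stock_times_lead_days:
   stock warehouse  lead_days   sku  stock_times_lead_days
3     77        W3         12  B101                    924
2     90        W4         26  E102                   2340

924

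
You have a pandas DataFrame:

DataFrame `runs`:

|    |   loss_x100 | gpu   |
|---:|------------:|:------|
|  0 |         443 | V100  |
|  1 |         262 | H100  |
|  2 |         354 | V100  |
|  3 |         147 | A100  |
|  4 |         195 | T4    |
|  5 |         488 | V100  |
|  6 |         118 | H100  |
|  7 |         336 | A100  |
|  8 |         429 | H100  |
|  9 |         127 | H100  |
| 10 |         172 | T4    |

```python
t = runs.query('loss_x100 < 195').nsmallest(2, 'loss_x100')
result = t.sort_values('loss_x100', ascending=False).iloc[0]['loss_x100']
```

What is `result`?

127

filter rows where loss_x100 < 195:
    loss_x100   gpu
3         147  A100
6         118  H100
9         127  H100
10        172    T4
take 2 rows with smallest loss_x100:
   loss_x100   gpu
6        118  H100
9        127  H100
sort by loss_x100 descending:
   loss_x100   gpu
9        127  H100
6        118  H100
So iloc[0]['loss_x100'] = 127.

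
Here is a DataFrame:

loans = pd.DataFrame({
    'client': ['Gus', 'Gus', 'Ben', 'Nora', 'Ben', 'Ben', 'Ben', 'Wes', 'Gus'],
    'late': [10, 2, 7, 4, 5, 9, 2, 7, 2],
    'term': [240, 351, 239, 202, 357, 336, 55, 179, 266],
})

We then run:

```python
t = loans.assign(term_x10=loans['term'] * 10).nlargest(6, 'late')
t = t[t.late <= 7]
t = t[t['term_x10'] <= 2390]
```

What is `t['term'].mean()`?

add column term_x10 = loans['term'] * 10:
  client  late  term  term_x10
0    Gus    10   240      2400
1    Gus     2   351      3510
2    Ben     7   239      2390
3   Nora     4   202      2020
4    Ben     5   357      3570
5    Ben     9   336      3360
6    Ben     2    55       550
7    Wes     7   179      1790
8    Gus     2   266      2660
take 6 rows with largest late:
  client  late  term  term_x10
0    Gus    10   240      2400
5    Ben     9   336      3360
2    Ben     7   239      2390
7    Wes     7   179      1790
4    Ben     5   357      3570
3   Nora     4   202      2020
filter rows where late <= 7:
  client  late  term  term_x10
2    Ben     7   239      2390
7    Wes     7   179      1790
4    Ben     5   357      3570
3   Nora     4   202      2020
filter rows where term_x10 <= 2390:
  client  late  term  term_x10
2    Ben     7   239      2390
7    Wes     7   179      1790
3   Nora     4   202      2020
Hence 206.666666667.

206.666666667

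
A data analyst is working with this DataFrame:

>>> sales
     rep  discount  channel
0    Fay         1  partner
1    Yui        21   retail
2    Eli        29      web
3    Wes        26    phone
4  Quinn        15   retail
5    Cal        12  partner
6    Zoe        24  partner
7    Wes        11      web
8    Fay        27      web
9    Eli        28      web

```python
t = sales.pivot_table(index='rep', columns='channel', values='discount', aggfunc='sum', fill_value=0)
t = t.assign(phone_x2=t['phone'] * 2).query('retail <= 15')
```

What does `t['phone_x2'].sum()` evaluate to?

52

pivot: rows=rep, cols=channel, sum(discount):
channel  partner  phone  retail  web
rep                                 
Cal           12      0       0    0
Eli            0      0       0   57
Fay            1      0       0   27
Quinn          0      0      15    0
Wes            0     26       0   11
Yui            0      0      21    0
Zoe           24      0       0    0
add column phone_x2 = t['phone'] * 2:
channel  partner  phone  retail  web  phone_x2
rep                                           
Cal           12      0       0    0         0
Eli            0      0       0   57         0
Fay            1      0       0   27         0
Quinn          0      0      15    0         0
Wes            0     26       0   11        52
Yui            0      0      21    0         0
Zoe           24      0       0    0         0
filter rows where retail <= 15:
channel  partner  phone  retail  web  phone_x2
rep                                           
Cal           12      0       0    0         0
Eli            0      0       0   57         0
Fay            1      0       0   27         0
Quinn          0      0      15    0         0
Wes            0     26       0   11        52
Zoe           24      0       0    0         0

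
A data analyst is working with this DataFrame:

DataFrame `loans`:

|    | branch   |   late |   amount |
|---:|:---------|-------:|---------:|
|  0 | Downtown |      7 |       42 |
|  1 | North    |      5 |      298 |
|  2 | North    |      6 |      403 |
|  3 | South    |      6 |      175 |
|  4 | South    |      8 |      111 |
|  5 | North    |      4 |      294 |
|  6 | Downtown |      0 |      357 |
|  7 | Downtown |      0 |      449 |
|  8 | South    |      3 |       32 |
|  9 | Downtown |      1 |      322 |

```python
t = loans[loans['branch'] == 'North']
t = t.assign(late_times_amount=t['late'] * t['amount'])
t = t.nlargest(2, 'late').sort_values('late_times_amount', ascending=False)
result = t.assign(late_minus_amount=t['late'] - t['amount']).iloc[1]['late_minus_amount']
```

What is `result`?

filter rows where branch == 'North':
  branch  late  amount
1  North     5     298
2  North     6     403
5  North     4     294
add column late_times_amount = t['late'] * t['amount']:
  branch  late  amount  late_times_amount
1  North     5     298               1490
2  North     6     403               2418
5  North     4     294               1176
take 2 rows with largest late:
  branch  late  amount  late_times_amount
2  North     6     403               2418
1  North     5     298               1490
sort by late_times_amount descending:
  branch  late  amount  late_times_amount
2  North     6     403               2418
1  North     5     298               1490
add column late_minus_amount = t['late'] - t['amount']:
  branch  late  amount  late_times_amount  late_minus_amount
2  North     6     403               2418               -397
1  North     5     298               1490               -293

-293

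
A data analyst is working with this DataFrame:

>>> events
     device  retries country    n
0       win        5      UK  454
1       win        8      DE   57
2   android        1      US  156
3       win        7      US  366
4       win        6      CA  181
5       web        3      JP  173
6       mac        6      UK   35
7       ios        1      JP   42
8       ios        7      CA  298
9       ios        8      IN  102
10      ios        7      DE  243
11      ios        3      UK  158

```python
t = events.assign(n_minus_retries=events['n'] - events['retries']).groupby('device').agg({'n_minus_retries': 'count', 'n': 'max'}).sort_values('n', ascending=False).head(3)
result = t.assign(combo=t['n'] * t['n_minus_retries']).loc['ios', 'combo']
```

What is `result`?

1490

add column n_minus_retries = events['n'] - events['retries']:
     device  retries country    n  n_minus_retries
0       win        5      UK  454              449
1       win        8      DE   57               49
2   android        1      US  156              155
3       win        7      US  366              359
4       win        6      CA  181              175
5       web        3      JP  173              170
6       mac        6      UK   35               29
7       ios        1      JP   42               41
8       ios        7      CA  298              291
9       ios        8      IN  102               94
10      ios        7      DE  243              236
11      ios        3      UK  158              155
group by device: count(n_minus_retries), max(n):
         n_minus_retries    n
device                       
android                1  156
ios                    5  298
mac                    1   35
web                    1  173
win                    4  454
sort by n descending:
         n_minus_retries    n
device                       
win                    4  454
ios                    5  298
web                    1  173
android                1  156
mac                    1   35
take first 3 rows:
        n_minus_retries    n
device                      
win                   4  454
ios                   5  298
web                   1  173
add column combo = t['n'] * t['n_minus_retries']:
        n_minus_retries    n  combo
device                             
win                   4  454   1816
ios                   5  298   1490
web                   1  173    173
value at row 'ios', column 'combo' → 1490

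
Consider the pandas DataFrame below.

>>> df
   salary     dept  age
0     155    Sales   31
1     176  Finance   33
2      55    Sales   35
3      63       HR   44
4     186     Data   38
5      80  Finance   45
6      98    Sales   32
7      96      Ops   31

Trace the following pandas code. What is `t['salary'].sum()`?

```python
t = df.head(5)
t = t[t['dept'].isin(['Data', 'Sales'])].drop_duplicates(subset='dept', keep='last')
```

241

take first 5 rows:
   salary     dept  age
0     155    Sales   31
1     176  Finance   33
2      55    Sales   35
3      63       HR   44
4     186     Data   38
filter rows where dept in ['Data', 'Sales']:
   salary   dept  age
0     155  Sales   31
2      55  Sales   35
4     186   Data   38
drop duplicate dept (keep=last):
   salary   dept  age
2      55  Sales   35
4     186   Data   38
So sum() = 241.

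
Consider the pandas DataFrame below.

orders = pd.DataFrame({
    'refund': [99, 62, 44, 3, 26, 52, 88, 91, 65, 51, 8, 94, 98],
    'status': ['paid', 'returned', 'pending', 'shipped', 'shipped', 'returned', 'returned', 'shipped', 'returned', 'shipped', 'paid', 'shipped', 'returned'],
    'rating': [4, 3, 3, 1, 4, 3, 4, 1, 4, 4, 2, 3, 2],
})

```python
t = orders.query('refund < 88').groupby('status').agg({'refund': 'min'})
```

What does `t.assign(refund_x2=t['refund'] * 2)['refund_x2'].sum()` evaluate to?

filter rows where refund < 88:
    refund    status  rating
1       62  returned       3
2       44   pending       3
3        3   shipped       1
4       26   shipped       4
5       52  returned       3
8       65  returned       4
9       51   shipped       4
10       8      paid       2
group by status, min of refund:
          refund
status          
paid           8
pending       44
returned      52
shipped        3
add column refund_x2 = t['refund'] * 2:
          refund  refund_x2
status                     
paid           8         16
pending       44         88
returned      52        104
shipped        3          6
Taking the sum of column 'refund_x2' gives 214.

214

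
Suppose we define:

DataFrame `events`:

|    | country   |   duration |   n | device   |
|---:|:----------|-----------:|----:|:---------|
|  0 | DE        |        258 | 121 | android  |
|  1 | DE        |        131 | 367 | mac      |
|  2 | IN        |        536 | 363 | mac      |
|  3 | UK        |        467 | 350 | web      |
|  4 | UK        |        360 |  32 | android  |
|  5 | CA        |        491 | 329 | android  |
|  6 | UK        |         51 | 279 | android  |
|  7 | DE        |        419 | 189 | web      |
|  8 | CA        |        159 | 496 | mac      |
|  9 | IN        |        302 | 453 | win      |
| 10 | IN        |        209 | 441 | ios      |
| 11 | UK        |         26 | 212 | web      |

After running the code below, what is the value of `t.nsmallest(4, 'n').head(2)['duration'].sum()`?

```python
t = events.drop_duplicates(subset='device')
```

725

drop duplicate device (keep=first):
   country  duration    n   device
0       DE       258  121  android
1       DE       131  367      mac
3       UK       467  350      web
9       IN       302  453      win
10      IN       209  441      ios
take 4 rows with smallest n:
   country  duration    n   device
0       DE       258  121  android
3       UK       467  350      web
1       DE       131  367      mac
10      IN       209  441      ios
take first 2 rows:
  country  duration    n   device
0      DE       258  121  android
3      UK       467  350      web
Finally, sum of column 'duration' = 725.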